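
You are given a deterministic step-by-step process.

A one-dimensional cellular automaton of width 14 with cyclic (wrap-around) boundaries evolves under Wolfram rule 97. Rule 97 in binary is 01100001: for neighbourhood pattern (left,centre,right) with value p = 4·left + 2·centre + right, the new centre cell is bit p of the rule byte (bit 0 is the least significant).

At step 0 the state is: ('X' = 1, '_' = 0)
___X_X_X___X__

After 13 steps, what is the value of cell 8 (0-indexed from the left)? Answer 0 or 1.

0

k=0  ___X_X_X___X__
k=1  XX__X_X__X___X
k=2  _X___X_____X__
k=3  ___X___XXX___X
k=4  _X___X___X_X__
k=5  ___X___X__X__X
k=6  _X___X________
k=7  ___X___XXXXXXX
k=8  _X___X_______X
k=9  X__X___XXXXX__
k=10  _____X_____X__
k=11  XXXX___XXX___X
k=12  ___X_X___X_X__
k=13  XX__X__X__X__X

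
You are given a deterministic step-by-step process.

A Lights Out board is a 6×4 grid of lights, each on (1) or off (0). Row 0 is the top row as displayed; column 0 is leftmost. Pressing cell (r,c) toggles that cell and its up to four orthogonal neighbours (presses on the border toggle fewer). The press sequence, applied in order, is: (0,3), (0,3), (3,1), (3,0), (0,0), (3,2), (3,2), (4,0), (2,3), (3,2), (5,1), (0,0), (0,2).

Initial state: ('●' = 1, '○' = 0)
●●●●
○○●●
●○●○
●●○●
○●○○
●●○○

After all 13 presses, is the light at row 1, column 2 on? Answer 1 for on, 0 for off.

0

gen 0: ●●●●
○○●●
●○●○
●●○●
○●○○
●●○○
gen 1: ●●○○
○○●○
●○●○
●●○●
○●○○
●●○○
gen 2: ●●●●
○○●●
●○●○
●●○●
○●○○
●●○○
gen 3: ●●●●
○○●●
●●●○
○○●●
○○○○
●●○○
gen 4: ●●●●
○○●●
○●●○
●●●●
●○○○
●●○○
gen 5: ○○●●
●○●●
○●●○
●●●●
●○○○
●●○○
gen 6: ○○●●
●○●●
○●○○
●○○○
●○●○
●●○○
gen 7: ○○●●
●○●●
○●●○
●●●●
●○○○
●●○○
gen 8: ○○●●
●○●●
○●●○
○●●●
○●○○
○●○○
gen 9: ○○●●
●○●○
○●○●
○●●○
○●○○
○●○○
gen 10: ○○●●
●○●○
○●●●
○○○●
○●●○
○●○○
gen 11: ○○●●
●○●○
○●●●
○○○●
○○●○
●○●○
gen 12: ●●●●
○○●○
○●●●
○○○●
○○●○
●○●○
gen 13: ●○○○
○○○○
○●●●
○○○●
○○●○
●○●○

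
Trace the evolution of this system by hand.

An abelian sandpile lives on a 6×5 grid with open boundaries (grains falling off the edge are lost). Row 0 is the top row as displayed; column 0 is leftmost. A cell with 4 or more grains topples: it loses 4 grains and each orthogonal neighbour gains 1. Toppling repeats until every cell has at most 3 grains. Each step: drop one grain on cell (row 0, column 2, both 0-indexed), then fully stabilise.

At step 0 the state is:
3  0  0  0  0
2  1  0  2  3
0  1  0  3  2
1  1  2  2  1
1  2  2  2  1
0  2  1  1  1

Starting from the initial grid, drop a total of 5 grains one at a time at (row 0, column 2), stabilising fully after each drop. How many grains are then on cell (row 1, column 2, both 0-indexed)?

1

t=0: 3  0  0  0  0
2  1  0  2  3
0  1  0  3  2
1  1  2  2  1
1  2  2  2  1
0  2  1  1  1
t=1: 3  0  1  0  0
2  1  0  2  3
0  1  0  3  2
1  1  2  2  1
1  2  2  2  1
0  2  1  1  1
t=2: 3  0  2  0  0
2  1  0  2  3
0  1  0  3  2
1  1  2  2  1
1  2  2  2  1
0  2  1  1  1
t=3: 3  0  3  0  0
2  1  0  2  3
0  1  0  3  2
1  1  2  2  1
1  2  2  2  1
0  2  1  1  1
t=4: 3  1  0  1  0
2  1  1  2  3
0  1  0  3  2
1  1  2  2  1
1  2  2  2  1
0  2  1  1  1
t=5: 3  1  1  1  0
2  1  1  2  3
0  1  0  3  2
1  1  2  2  1
1  2  2  2  1
0  2  1  1  1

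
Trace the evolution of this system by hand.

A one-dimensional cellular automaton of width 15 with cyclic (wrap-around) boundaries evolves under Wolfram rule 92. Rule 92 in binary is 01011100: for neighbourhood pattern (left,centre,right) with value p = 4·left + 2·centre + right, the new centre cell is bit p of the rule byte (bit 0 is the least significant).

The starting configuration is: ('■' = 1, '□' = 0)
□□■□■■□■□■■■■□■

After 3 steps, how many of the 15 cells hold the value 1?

0) □□■□■■□■□■■■■□■
1) ■□■□■■□■□■□□■□■
2) ■□■□■■□■□■■□■□■
3) ■□■□■■□■□■■□■□■

9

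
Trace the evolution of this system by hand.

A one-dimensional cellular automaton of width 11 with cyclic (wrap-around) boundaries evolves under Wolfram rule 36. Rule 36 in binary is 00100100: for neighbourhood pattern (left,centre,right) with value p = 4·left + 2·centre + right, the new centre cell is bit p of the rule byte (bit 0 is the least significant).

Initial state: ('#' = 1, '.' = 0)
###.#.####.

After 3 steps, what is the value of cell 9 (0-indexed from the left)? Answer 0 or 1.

t=0: ###.#.####.
t=1: ...###....#
t=2: ..........#
t=3: ..........#

0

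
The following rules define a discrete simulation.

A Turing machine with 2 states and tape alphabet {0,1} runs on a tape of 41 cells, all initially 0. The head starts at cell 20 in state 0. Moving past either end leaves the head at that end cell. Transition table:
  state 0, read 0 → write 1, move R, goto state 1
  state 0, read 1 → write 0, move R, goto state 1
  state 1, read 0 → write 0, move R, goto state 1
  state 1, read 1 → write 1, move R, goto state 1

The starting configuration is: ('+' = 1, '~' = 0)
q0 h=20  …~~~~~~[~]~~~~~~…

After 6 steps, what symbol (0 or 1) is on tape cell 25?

0

t=0: q0 h=20  …~~~~~~[~]~~~~~~…
t=1: q1 h=21  …~~~~~+[~]~~~~~~…
t=2: q1 h=22  …~~~~+~[~]~~~~~~…
t=3: q1 h=23  …~~~+~~[~]~~~~~~…
t=4: q1 h=24  …~~+~~~[~]~~~~~~…
t=5: q1 h=25  …~+~~~~[~]~~~~~~…
t=6: q1 h=26  …+~~~~~[~]~~~~~~…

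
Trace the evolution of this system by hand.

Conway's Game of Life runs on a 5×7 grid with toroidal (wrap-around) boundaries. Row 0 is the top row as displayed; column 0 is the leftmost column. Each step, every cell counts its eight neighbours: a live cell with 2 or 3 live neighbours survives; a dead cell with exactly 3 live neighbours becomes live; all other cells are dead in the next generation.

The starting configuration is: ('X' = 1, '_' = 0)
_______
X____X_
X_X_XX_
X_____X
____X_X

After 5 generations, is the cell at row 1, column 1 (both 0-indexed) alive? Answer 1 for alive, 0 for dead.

1

k=0  _______
X____X_
X_X_XX_
X_____X
____X_X
k=1  _____XX
_X__XX_
X___XX_
XX_XX__
X____XX
k=2  _______
X______
X_X____
_X_X___
_X_____
k=3  _______
_X_____
X_X____
XX_____
__X____
k=4  _______
_X_____
X_X____
X_X____
_X_____
k=5  _______
_X_____
X_X____
X_X____
_X_____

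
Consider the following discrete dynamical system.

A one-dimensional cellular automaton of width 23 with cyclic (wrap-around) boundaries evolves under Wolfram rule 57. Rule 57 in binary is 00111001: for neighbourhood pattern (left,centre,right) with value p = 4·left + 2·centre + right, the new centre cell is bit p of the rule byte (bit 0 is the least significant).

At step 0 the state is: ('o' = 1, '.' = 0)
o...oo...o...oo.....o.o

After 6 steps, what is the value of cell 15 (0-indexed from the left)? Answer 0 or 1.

gen 0: o...oo...o...oo.....o.o
gen 1: .oo.o.oo..oo.o.oooo..oo
gen 2: oo.o.oo.o.o.o.oo...o.o.
gen 3: o.o.oo.o.o.o.oo.oo..o.o
gen 4: .o.oo.o.o.o.oo.oo.o..oo
gen 5: o.oo.o.o.o.oo.oo.o.o.o.
gen 6: .oo.o.o.o.oo.oo.o.o.o.o

0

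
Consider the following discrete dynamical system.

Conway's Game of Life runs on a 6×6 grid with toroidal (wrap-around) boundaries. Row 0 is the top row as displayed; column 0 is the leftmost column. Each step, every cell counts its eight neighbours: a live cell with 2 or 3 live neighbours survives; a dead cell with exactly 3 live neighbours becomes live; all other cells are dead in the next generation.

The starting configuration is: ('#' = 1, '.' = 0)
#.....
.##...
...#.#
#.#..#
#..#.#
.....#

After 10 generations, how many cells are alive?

6

gen 0: #.....
.##...
...#.#
#.#..#
#..#.#
.....#
gen 1: ##....
###...
...###
.###..
.#....
....##
gen 2: ..#...
..###.
....##
##.#..
##.##.
.#...#
gen 3: .##.#.
..#.##
##...#
.#.#..
...##.
.#.###
gen 4: .#....
..#.#.
.#.#.#
.#.#.#
#....#
##...#
gen 5: .##..#
#####.
.#.#.#
.#...#
..#...
.#...#
gen 6: .....#
......
...#.#
.#..#.
.##...
.#....
gen 7: ......
....#.
....#.
##.##.
###...
###...
gen 8: .#....
......
....#.
#..##.
......
#.#...
gen 9: .#....
......
...###
...###
.#.#.#
.#....
gen 10: ......
....#.
...#.#
......
...#.#
.#....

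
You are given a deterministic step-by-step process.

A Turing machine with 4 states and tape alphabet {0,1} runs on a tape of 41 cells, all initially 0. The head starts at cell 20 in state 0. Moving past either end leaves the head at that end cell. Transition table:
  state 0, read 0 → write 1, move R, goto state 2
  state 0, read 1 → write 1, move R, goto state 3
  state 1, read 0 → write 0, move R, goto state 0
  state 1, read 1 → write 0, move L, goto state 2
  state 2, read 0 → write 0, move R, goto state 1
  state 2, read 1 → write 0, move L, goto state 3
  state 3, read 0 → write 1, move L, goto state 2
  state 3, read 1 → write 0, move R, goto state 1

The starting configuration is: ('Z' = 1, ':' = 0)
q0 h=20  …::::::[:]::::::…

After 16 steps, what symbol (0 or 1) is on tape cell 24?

0

t=0: q0 h=20  …::::::[:]::::::…
t=1: q2 h=21  …:::::Z[:]::::::…
t=2: q1 h=22  …::::Z:[:]::::::…
t=3: q0 h=23  …:::Z::[:]::::::…
t=4: q2 h=24  …::Z::Z[:]::::::…
t=5: q1 h=25  …:Z::Z:[:]::::::…
t=6: q0 h=26  …Z::Z::[:]::::::…
t=7: q2 h=27  …::Z::Z[:]::::::…
t=8: q1 h=28  …:Z::Z:[:]::::::…
t=9: q0 h=29  …Z::Z::[:]::::::…
t=10: q2 h=30  …::Z::Z[:]::::::…
t=11: q1 h=31  …:Z::Z:[:]::::::…
t=12: q0 h=32  …Z::Z::[:]::::::…
t=13: q2 h=33  …::Z::Z[:]::::::…
t=14: q1 h=34  …:Z::Z:[:]::::::|
t=15: q0 h=35  …Z::Z::[:]:::::|
t=16: q2 h=36  …::Z::Z[:]::::|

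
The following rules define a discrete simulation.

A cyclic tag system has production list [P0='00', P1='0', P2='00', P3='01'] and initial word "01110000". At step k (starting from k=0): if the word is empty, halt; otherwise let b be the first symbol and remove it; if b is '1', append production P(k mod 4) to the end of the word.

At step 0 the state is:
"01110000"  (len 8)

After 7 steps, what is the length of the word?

6

k=0  "01110000"  (len 8)
k=1  "1110000"  (len 7)
k=2  "1100000"  (len 7)
k=3  "10000000"  (len 8)
k=4  "000000001"  (len 9)
k=5  "00000001"  (len 8)
k=6  "0000001"  (len 7)
k=7  "000001"  (len 6)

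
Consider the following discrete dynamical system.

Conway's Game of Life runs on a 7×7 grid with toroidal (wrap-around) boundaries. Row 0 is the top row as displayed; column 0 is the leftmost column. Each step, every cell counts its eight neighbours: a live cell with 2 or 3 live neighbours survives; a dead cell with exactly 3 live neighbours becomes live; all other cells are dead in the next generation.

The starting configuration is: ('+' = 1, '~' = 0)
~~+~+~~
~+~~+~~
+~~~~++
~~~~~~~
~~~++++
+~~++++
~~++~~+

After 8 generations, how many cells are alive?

step 0: ~~+~+~~
~+~~+~~
+~~~~++
~~~~~~~
~~~++++
+~~++++
~~++~~+
step 1: ~++~++~
++~++~+
+~~~~++
+~~~~~~
+~~+~~~
+~~~~~~
+++~~~+
step 2: ~~~~+~~
~~~+~~~
~~~~++~
++~~~~~
++~~~~+
~~+~~~~
~~++~++
step 3: ~~+~++~
~~~+~+~
~~~~+~~
~+~~~+~
~~+~~~+
~~++~+~
~~++++~
step 4: ~~+~~~+
~~~+~+~
~~~~++~
~~~~~+~
~++++++
~+~~~++
~+~~~~+
step 5: +~+~~++
~~~+~++
~~~~~++
~~+~~~~
~+++~~~
~+~+~~~
~++~~~+
step 6: ~~+++~~
~~~~~~~
~~~~+++
~+++~~~
~+~+~~~
~~~+~~~
~~~+~++
step 7: ~~++++~
~~~~~~~
~~++++~
++~+~+~
~+~++~~
~~~+~~~
~~~~~+~
step 8: ~~~+++~
~~~~~~~
~+++~++
++~~~++
++~+~~~
~~++~~~
~~+~~+~

19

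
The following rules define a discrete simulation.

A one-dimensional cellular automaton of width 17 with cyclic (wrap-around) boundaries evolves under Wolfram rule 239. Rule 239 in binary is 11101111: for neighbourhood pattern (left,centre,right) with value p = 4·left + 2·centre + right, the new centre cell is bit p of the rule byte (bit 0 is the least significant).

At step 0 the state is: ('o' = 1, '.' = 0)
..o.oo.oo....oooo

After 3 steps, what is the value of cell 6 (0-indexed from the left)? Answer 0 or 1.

t=0: ..o.oo.oo....oooo
t=1: .oooooooo.ooooooo
t=2: ooooooooooooooooo
t=3: ooooooooooooooooo

1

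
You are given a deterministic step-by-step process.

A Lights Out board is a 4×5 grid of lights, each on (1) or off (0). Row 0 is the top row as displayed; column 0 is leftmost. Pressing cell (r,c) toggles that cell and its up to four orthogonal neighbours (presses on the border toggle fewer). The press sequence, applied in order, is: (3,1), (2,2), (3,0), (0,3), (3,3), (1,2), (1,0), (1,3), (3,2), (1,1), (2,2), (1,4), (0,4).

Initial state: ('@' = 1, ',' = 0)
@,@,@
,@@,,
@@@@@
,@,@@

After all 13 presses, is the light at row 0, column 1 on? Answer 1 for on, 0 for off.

1

step 0: @,@,@
,@@,,
@@@@@
,@,@@
step 1: @,@,@
,@@,,
@,@@@
@,@@@
step 2: @,@,@
,@,,,
@@,,@
@,,@@
step 3: @,@,@
,@,,,
,@,,@
,@,@@
step 4: @,,@,
,@,@,
,@,,@
,@,@@
step 5: @,,@,
,@,@,
,@,@@
,@@,,
step 6: @,@@,
,,@,,
,@@@@
,@@,,
step 7: ,,@@,
@@@,,
@@@@@
,@@,,
step 8: ,,@,,
@@,@@
@@@,@
,@@,,
step 9: ,,@,,
@@,@@
@@,,@
,,,@,
step 10: ,@@,,
,,@@@
@,,,@
,,,@,
step 11: ,@@,,
,,,@@
@@@@@
,,@@,
step 12: ,@@,@
,,,,,
@@@@,
,,@@,
step 13: ,@@@,
,,,,@
@@@@,
,,@@,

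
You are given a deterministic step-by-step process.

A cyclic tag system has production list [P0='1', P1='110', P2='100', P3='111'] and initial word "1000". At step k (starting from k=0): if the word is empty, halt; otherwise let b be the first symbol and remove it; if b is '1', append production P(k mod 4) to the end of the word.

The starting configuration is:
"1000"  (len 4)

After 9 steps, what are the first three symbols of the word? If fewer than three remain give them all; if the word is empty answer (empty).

step 0: "1000"  (len 4)
step 1: "0001"  (len 4)
step 2: "001"  (len 3)
step 3: "01"  (len 2)
step 4: "1"  (len 1)
step 5: "1"  (len 1)
step 6: "110"  (len 3)
step 7: "10100"  (len 5)
step 8: "0100111"  (len 7)
step 9: "100111"  (len 6)

100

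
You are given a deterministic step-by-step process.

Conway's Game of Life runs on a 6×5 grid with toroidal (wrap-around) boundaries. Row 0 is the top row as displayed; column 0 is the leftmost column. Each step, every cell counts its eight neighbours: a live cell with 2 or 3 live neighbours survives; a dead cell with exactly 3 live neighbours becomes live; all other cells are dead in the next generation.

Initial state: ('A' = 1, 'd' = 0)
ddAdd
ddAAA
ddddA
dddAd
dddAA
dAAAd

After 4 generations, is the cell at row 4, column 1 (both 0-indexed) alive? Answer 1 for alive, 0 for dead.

1

step 0: ddAdd
ddAAA
ddddA
dddAd
dddAA
dAAAd
step 1: ddddA
ddAdA
ddAdA
dddAd
ddddA
dAddA
step 2: ddddA
AdddA
ddAdA
dddAA
AddAA
dddAA
step 3: ddddd
AdddA
ddddd
ddAdd
AdAdd
ddddd
step 4: ddddd
ddddd
ddddd
dAddd
dAddd
ddddd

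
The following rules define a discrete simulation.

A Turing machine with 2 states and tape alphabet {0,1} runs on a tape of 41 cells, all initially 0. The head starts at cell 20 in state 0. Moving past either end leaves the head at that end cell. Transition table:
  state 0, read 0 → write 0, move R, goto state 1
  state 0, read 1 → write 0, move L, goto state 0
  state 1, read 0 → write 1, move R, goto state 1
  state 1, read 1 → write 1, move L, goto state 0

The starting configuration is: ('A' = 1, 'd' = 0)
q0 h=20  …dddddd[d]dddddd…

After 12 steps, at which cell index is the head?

32

gen 0: q0 h=20  …dddddd[d]dddddd…
gen 1: q1 h=21  …dddddd[d]dddddd…
gen 2: q1 h=22  …dddddA[d]dddddd…
gen 3: q1 h=23  …ddddAA[d]dddddd…
gen 4: q1 h=24  …dddAAA[d]dddddd…
gen 5: q1 h=25  …ddAAAA[d]dddddd…
gen 6: q1 h=26  …dAAAAA[d]dddddd…
gen 7: q1 h=27  …AAAAAA[d]dddddd…
gen 8: q1 h=28  …AAAAAA[d]dddddd…
gen 9: q1 h=29  …AAAAAA[d]dddddd…
gen 10: q1 h=30  …AAAAAA[d]dddddd…
gen 11: q1 h=31  …AAAAAA[d]dddddd…
gen 12: q1 h=32  …AAAAAA[d]dddddd…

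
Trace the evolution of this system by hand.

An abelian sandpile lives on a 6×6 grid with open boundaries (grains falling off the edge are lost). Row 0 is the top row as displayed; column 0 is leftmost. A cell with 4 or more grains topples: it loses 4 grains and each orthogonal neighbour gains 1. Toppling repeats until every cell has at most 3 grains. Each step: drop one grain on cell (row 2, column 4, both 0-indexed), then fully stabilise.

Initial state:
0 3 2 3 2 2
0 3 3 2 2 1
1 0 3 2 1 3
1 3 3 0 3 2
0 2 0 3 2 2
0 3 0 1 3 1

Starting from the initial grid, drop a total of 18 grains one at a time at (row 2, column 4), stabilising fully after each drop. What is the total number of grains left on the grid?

gen 0: 0 3 2 3 2 2
0 3 3 2 2 1
1 0 3 2 1 3
1 3 3 0 3 2
0 2 0 3 2 2
0 3 0 1 3 1
gen 1: 0 3 2 3 2 2
0 3 3 2 2 1
1 0 3 2 2 3
1 3 3 0 3 2
0 2 0 3 2 2
0 3 0 1 3 1
gen 2: 0 3 2 3 2 2
0 3 3 2 2 1
1 0 3 2 3 3
1 3 3 0 3 2
0 2 0 3 2 2
0 3 0 1 3 1
gen 3: 0 3 2 3 2 2
0 3 3 2 3 2
1 0 3 3 2 1
1 3 3 1 1 0
0 2 0 3 3 3
0 3 0 1 3 1
gen 4: 0 3 2 3 2 2
0 3 3 2 3 2
1 0 3 3 3 1
1 3 3 1 1 0
0 2 0 3 3 3
0 3 0 1 3 1
gen 5: 1 1 1 2 0 3
1 1 3 2 2 3
1 3 2 2 2 2
2 0 1 3 2 0
0 3 1 3 3 3
0 3 0 1 3 1
gen 6: 1 1 1 2 0 3
1 1 3 2 2 3
1 3 2 2 3 2
2 0 1 3 2 0
0 3 1 3 3 3
0 3 0 1 3 1
gen 7: 1 1 1 2 0 3
1 1 3 2 3 3
1 3 2 3 0 3
2 0 1 3 3 0
0 3 1 3 3 3
0 3 0 1 3 1
gen 8: 1 1 1 2 0 3
1 1 3 2 3 3
1 3 2 3 1 3
2 0 1 3 3 0
0 3 1 3 3 3
0 3 0 1 3 1
gen 9: 1 1 1 2 0 3
1 1 3 2 3 3
1 3 2 3 2 3
2 0 1 3 3 0
0 3 1 3 3 3
0 3 0 1 3 1
gen 10: 1 1 1 2 0 3
1 1 3 2 3 3
1 3 2 3 3 3
2 0 1 3 3 0
0 3 1 3 3 3
0 3 0 1 3 1
gen 11: 1 1 2 3 2 0
1 3 1 2 3 2
2 0 2 0 1 2
2 1 3 3 3 3
0 3 2 1 3 0
0 3 0 3 0 3
gen 12: 1 1 2 3 2 0
1 3 1 2 3 2
2 0 2 0 2 2
2 1 3 3 3 3
0 3 2 1 3 0
0 3 0 3 0 3
gen 13: 1 1 2 3 2 0
1 3 1 2 3 2
2 0 2 0 3 2
2 1 3 3 3 3
0 3 2 1 3 0
0 3 0 3 0 3
gen 14: 1 1 2 3 3 1
1 3 1 3 1 0
2 0 3 2 3 1
2 2 0 1 3 1
0 3 3 3 0 2
0 3 0 3 1 3
gen 15: 1 1 2 3 3 1
1 3 1 3 2 0
2 0 3 3 1 2
2 2 0 2 0 2
0 3 3 3 1 2
0 3 0 3 1 3
gen 16: 1 1 2 3 3 1
1 3 1 3 2 0
2 0 3 3 2 2
2 2 0 2 0 2
0 3 3 3 1 2
0 3 0 3 1 3
gen 17: 1 1 2 3 3 1
1 3 1 3 2 0
2 0 3 3 3 2
2 2 0 2 0 2
0 3 3 3 1 2
0 3 0 3 1 3
gen 18: 1 1 3 1 1 2
1 3 3 2 1 1
2 1 0 2 2 3
2 2 1 3 1 2
0 3 3 3 1 2
0 3 0 3 1 3

63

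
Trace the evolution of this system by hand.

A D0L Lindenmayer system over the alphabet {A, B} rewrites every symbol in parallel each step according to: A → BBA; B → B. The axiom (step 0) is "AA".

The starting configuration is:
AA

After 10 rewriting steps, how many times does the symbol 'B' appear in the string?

k=0  AA
k=1  BBABBA
k=2  BBBBABBBBA
k=3  BBBBBBABBBBBBA
k=4  BBBBBBBBABBBBBBBBA
k=5  BBBBBBBBBBABBBBBBBBBBA
k=6  BBBBBBBBBBBBABBBBBBBBBBBBA
k=7  BBBBBBBBBBBBBBABBBBBBBBBBBBBBA
k=8  BBBBBBBBBBBBBBBBABBBBBBBBBBBBBBBBA
k=9  BBBBBBBBBBBBBBBBBBABBBBBBBBBBBBBBBBBBA
k=10  BBBBBBBBBBBBBBBBBBBBABBBBBBBBBBBBBBBBBBBBA

40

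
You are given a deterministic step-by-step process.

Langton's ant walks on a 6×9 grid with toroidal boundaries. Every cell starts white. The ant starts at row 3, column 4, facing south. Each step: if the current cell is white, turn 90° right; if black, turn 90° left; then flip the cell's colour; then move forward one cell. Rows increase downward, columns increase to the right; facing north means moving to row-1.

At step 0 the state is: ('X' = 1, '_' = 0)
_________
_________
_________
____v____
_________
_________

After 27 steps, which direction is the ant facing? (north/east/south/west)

0) _________
_________
_________
____v____
_________
_________
1) _________
_________
_________
___<X____
_________
_________
2) _________
_________
___^_____
___XX____
_________
_________
3) _________
_________
___X>____
___XX____
_________
_________
4) _________
_________
___XX____
___Xv____
_________
_________
5) _________
_________
___XX____
___X_>___
_________
_________
6) _________
_________
___XX____
___X_X___
_____v___
_________
7) _________
_________
___XX____
___X_X___
____<X___
_________
8) _________
_________
___XX____
___X^X___
____XX___
_________
9) _________
_________
___XX____
___XX>___
____XX___
_________
10) _________
_________
___XX^___
___XX____
____XX___
_________
11) _________
_________
___XXX>__
___XX____
____XX___
_________
12) _________
_________
___XXXX__
___XX_v__
____XX___
_________
13) _________
_________
___XXXX__
___XX<X__
____XX___
_________
14) _________
_________
___XX^X__
___XXXX__
____XX___
_________
15) _________
_________
___X<_X__
___XXXX__
____XX___
_________
16) _________
_________
___X__X__
___XvXX__
____XX___
_________
17) _________
_________
___X__X__
___X_>X__
____XX___
_________
18) _________
_________
___X_^X__
___X__X__
____XX___
_________
19) _________
_________
___X_X>__
___X__X__
____XX___
_________
20) _________
______^__
___X_X___
___X__X__
____XX___
_________
21) _________
______X>_
___X_X___
___X__X__
____XX___
_________
22) _________
______XX_
___X_X_v_
___X__X__
____XX___
_________
23) _________
______XX_
___X_X<X_
___X__X__
____XX___
_________
24) _________
______^X_
___X_XXX_
___X__X__
____XX___
_________
25) _________
_____<_X_
___X_XXX_
___X__X__
____XX___
_________
26) _____^___
_____X_X_
___X_XXX_
___X__X__
____XX___
_________
27) _____X>__
_____X_X_
___X_XXX_
___X__X__
____XX___
_________

east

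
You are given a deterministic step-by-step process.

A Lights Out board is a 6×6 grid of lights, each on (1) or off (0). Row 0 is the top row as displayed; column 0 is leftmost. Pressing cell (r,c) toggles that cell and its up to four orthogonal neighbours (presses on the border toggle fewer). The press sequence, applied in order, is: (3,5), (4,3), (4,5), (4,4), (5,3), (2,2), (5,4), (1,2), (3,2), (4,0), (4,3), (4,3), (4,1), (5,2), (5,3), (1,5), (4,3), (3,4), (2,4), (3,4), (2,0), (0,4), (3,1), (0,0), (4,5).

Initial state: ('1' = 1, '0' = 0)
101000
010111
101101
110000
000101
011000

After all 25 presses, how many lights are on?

step 0: 101000
010111
101101
110000
000101
011000
step 1: 101000
010111
101100
110011
000100
011000
step 2: 101000
010111
101100
110111
001010
011100
step 3: 101000
010111
101100
110110
001001
011101
step 4: 101000
010111
101100
110100
001110
011111
step 5: 101000
010111
101100
110100
001010
010001
step 6: 101000
011111
110000
111100
001010
010001
step 7: 101000
011111
110000
111100
001000
010110
step 8: 100000
000011
111000
111100
001000
010110
step 9: 100000
000011
110000
100000
000000
010110
step 10: 100000
000011
110000
000000
110000
110110
step 11: 100000
000011
110000
000100
111110
110010
step 12: 100000
000011
110000
000000
110000
110110
step 13: 100000
000011
110000
010000
001000
100110
step 14: 100000
000011
110000
010000
000000
111010
step 15: 100000
000011
110000
010000
000100
110100
step 16: 100001
000000
110001
010000
000100
110100
step 17: 100001
000000
110001
010100
001010
110000
step 18: 100001
000000
110011
010011
001000
110000
step 19: 100001
000010
110100
010001
001000
110000
step 20: 100001
000010
110110
010110
001010
110000
step 21: 100001
100010
000110
110110
001010
110000
step 22: 100110
100000
000110
110110
001010
110000
step 23: 100110
100000
010110
001110
011010
110000
step 24: 010110
000000
010110
001110
011010
110000
step 25: 010110
000000
010110
001111
011001
110001

16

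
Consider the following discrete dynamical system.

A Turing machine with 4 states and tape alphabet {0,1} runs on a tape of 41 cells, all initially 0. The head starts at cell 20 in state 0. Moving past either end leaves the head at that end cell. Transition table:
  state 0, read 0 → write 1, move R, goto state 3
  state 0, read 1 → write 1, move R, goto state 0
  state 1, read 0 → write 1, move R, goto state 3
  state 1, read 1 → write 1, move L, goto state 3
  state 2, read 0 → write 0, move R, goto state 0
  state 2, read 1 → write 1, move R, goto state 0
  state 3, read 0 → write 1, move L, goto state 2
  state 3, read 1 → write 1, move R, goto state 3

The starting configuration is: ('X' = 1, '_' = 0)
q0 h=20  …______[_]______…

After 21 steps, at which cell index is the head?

31

step 0: q0 h=20  …______[_]______…
step 1: q3 h=21  …_____X[_]______…
step 2: q2 h=20  …______[X]X_____…
step 3: q0 h=21  …_____X[X]______…
step 4: q0 h=22  …____XX[_]______…
step 5: q3 h=23  …___XXX[_]______…
step 6: q2 h=22  …____XX[X]X_____…
step 7: q0 h=23  …___XXX[X]______…
step 8: q0 h=24  …__XXXX[_]______…
step 9: q3 h=25  …_XXXXX[_]______…
step 10: q2 h=24  …__XXXX[X]X_____…
step 11: q0 h=25  …_XXXXX[X]______…
step 12: q0 h=26  …XXXXXX[_]______…
step 13: q3 h=27  …XXXXXX[_]______…
step 14: q2 h=26  …XXXXXX[X]X_____…
step 15: q0 h=27  …XXXXXX[X]______…
step 16: q0 h=28  …XXXXXX[_]______…
step 17: q3 h=29  …XXXXXX[_]______…
step 18: q2 h=28  …XXXXXX[X]X_____…
step 19: q0 h=29  …XXXXXX[X]______…
step 20: q0 h=30  …XXXXXX[_]______…
step 21: q3 h=31  …XXXXXX[_]______…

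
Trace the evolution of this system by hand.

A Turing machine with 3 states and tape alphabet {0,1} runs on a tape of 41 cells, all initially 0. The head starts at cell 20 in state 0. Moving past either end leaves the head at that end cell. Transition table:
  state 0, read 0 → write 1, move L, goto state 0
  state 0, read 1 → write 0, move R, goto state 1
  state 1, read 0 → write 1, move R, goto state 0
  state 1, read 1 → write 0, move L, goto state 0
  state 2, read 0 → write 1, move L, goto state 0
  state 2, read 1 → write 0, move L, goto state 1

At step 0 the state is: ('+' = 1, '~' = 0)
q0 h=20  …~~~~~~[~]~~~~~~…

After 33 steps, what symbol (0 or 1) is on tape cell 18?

1

t=0: q0 h=20  …~~~~~~[~]~~~~~~…
t=1: q0 h=19  …~~~~~~[~]+~~~~~…
t=2: q0 h=18  …~~~~~~[~]++~~~~…
t=3: q0 h=17  …~~~~~~[~]+++~~~…
t=4: q0 h=16  …~~~~~~[~]++++~~…
t=5: q0 h=15  …~~~~~~[~]+++++~…
t=6: q0 h=14  …~~~~~~[~]++++++…
t=7: q0 h=13  …~~~~~~[~]++++++…
t=8: q0 h=12  …~~~~~~[~]++++++…
t=9: q0 h=11  …~~~~~~[~]++++++…
t=10: q0 h=10  …~~~~~~[~]++++++…
t=11: q0 h= 9  …~~~~~~[~]++++++…
t=12: q0 h= 8  …~~~~~~[~]++++++…
t=13: q0 h= 7  …~~~~~~[~]++++++…
t=14: q0 h= 6  |~~~~~~[~]++++++…
t=15: q0 h= 5  |~~~~~[~]++++++…
t=16: q0 h= 4  |~~~~[~]++++++…
t=17: q0 h= 3  |~~~[~]++++++…
t=18: q0 h= 2  |~~[~]++++++…
t=19: q0 h= 1  |~[~]++++++…
t=20: q0 h= 0  |[~]++++++…
t=21: q0 h= 0  |[+]++++++…
t=22: q1 h= 1  |~[+]++++++…
t=23: q0 h= 0  |[~]~+++++…
t=24: q0 h= 0  |[+]~+++++…
t=25: q1 h= 1  |~[~]++++++…
t=26: q0 h= 2  |~+[+]++++++…
t=27: q1 h= 3  |~+~[+]++++++…
t=28: q0 h= 2  |~+[~]~+++++…
t=29: q0 h= 1  |~[+]+~++++…
t=30: q1 h= 2  |~~[+]~+++++…
t=31: q0 h= 1  |~[~]~~++++…
t=32: q0 h= 0  |[~]+~~+++…
t=33: q0 h= 0  |[+]+~~+++…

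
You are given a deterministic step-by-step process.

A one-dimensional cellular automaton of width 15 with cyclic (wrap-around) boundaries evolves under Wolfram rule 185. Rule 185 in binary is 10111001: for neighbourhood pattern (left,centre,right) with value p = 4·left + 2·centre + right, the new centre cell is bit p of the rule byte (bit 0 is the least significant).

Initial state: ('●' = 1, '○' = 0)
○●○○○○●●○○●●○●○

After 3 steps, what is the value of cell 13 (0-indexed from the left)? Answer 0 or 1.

0

t=0: ○●○○○○●●○○●●○●○
t=1: ○○●●●○●○●○●○●○●
t=2: ●○●●○●○●○●○●○●○
t=3: ○●●○●○●○●○●○●○●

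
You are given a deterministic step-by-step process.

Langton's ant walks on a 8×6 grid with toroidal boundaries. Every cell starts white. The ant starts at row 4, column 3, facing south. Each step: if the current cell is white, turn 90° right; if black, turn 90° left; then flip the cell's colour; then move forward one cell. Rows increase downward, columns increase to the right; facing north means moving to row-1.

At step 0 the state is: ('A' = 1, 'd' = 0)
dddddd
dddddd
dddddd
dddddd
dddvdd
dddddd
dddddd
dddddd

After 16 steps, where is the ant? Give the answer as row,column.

0) dddddd
dddddd
dddddd
dddddd
dddvdd
dddddd
dddddd
dddddd
1) dddddd
dddddd
dddddd
dddddd
dd<Add
dddddd
dddddd
dddddd
2) dddddd
dddddd
dddddd
dd^ddd
ddAAdd
dddddd
dddddd
dddddd
3) dddddd
dddddd
dddddd
ddA>dd
ddAAdd
dddddd
dddddd
dddddd
4) dddddd
dddddd
dddddd
ddAAdd
ddAvdd
dddddd
dddddd
dddddd
5) dddddd
dddddd
dddddd
ddAAdd
ddAd>d
dddddd
dddddd
dddddd
6) dddddd
dddddd
dddddd
ddAAdd
ddAdAd
ddddvd
dddddd
dddddd
7) dddddd
dddddd
dddddd
ddAAdd
ddAdAd
ddd<Ad
dddddd
dddddd
8) dddddd
dddddd
dddddd
ddAAdd
ddA^Ad
dddAAd
dddddd
dddddd
9) dddddd
dddddd
dddddd
ddAAdd
ddAA>d
dddAAd
dddddd
dddddd
10) dddddd
dddddd
dddddd
ddAA^d
ddAAdd
dddAAd
dddddd
dddddd
11) dddddd
dddddd
dddddd
ddAAA>
ddAAdd
dddAAd
dddddd
dddddd
12) dddddd
dddddd
dddddd
ddAAAA
ddAAdv
dddAAd
dddddd
dddddd
13) dddddd
dddddd
dddddd
ddAAAA
ddAA<A
dddAAd
dddddd
dddddd
14) dddddd
dddddd
dddddd
ddAA^A
ddAAAA
dddAAd
dddddd
dddddd
15) dddddd
dddddd
dddddd
ddA<dA
ddAAAA
dddAAd
dddddd
dddddd
16) dddddd
dddddd
dddddd
ddAddA
ddAvAA
dddAAd
dddddd
dddddd

4,3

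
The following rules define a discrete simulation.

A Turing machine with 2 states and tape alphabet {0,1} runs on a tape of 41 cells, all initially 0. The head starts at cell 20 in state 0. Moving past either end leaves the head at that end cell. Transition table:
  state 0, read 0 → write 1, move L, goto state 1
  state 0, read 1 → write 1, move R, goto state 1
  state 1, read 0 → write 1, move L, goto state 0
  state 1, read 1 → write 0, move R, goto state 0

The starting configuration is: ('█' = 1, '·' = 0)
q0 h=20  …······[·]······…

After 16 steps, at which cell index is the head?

step 0: q0 h=20  …······[·]······…
step 1: q1 h=19  …······[·]█·····…
step 2: q0 h=18  …······[·]██····…
step 3: q1 h=17  …······[·]███···…
step 4: q0 h=16  …······[·]████··…
step 5: q1 h=15  …······[·]█████·…
step 6: q0 h=14  …······[·]██████…
step 7: q1 h=13  …······[·]██████…
step 8: q0 h=12  …······[·]██████…
step 9: q1 h=11  …······[·]██████…
step 10: q0 h=10  …······[·]██████…
step 11: q1 h= 9  …······[·]██████…
step 12: q0 h= 8  …······[·]██████…
step 13: q1 h= 7  …······[·]██████…
step 14: q0 h= 6  |······[·]██████…
step 15: q1 h= 5  |·····[·]██████…
step 16: q0 h= 4  |····[·]██████…

4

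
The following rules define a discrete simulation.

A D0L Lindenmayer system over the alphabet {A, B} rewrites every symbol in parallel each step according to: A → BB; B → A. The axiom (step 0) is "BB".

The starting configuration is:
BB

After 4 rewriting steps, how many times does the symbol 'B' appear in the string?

8

t=0: BB
t=1: AA
t=2: BBBB
t=3: AAAA
t=4: BBBBBBBB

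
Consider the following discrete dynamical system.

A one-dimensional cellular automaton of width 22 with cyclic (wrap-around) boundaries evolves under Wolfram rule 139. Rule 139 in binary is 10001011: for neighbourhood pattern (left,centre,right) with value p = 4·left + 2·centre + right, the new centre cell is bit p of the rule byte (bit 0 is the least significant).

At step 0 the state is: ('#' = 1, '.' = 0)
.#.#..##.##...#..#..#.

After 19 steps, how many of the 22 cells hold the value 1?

t=0: .#.#..##.##...#..#..#.
t=1: #....##..#..##..#..#..
t=2: ..####..#..##..#..#..#
t=3: .####..#..##..#..#..#.
t=4: ####..#..##..#..#..#..
t=5: ###..#..##..#..#..#..#
t=6: ##..#..##..#..#..#..##
t=7: #..#..##..#..#..#..###
t=8: ..#..##..#..#..#..####
t=9: .#..##..#..#..#..####.
t=10: #..##..#..#..#..####..
t=11: ..##..#..#..#..####..#
t=12: .##..#..#..#..####..#.
t=13: ##..#..#..#..####..#..
t=14: #..#..#..#..####..#..#
t=15: ..#..#..#..####..#..##
t=16: .#..#..#..####..#..##.
t=17: #..#..#..####..#..##..
t=18: ..#..#..####..#..##..#
t=19: .#..#..####..#..##..#.

10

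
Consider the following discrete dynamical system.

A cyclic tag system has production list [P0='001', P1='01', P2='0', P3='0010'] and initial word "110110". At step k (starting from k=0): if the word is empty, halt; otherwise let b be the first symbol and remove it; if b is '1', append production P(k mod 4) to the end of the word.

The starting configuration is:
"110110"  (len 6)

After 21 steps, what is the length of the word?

step 0: "110110"  (len 6)
step 1: "10110001"  (len 8)
step 2: "011000101"  (len 9)
step 3: "11000101"  (len 8)
step 4: "10001010010"  (len 11)
step 5: "0001010010001"  (len 13)
step 6: "001010010001"  (len 12)
step 7: "01010010001"  (len 11)
step 8: "1010010001"  (len 10)
step 9: "010010001001"  (len 12)
step 10: "10010001001"  (len 11)
step 11: "00100010010"  (len 11)
step 12: "0100010010"  (len 10)
step 13: "100010010"  (len 9)
step 14: "0001001001"  (len 10)
step 15: "001001001"  (len 9)
step 16: "01001001"  (len 8)
step 17: "1001001"  (len 7)
step 18: "00100101"  (len 8)
step 19: "0100101"  (len 7)
step 20: "100101"  (len 6)
step 21: "00101001"  (len 8)

8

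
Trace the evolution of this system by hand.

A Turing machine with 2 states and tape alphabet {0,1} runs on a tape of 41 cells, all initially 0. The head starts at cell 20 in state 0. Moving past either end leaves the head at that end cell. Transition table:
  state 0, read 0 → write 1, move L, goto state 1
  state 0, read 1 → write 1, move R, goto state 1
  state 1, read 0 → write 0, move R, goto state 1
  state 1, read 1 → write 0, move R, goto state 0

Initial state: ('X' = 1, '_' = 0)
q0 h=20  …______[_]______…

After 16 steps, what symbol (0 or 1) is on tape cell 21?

[0] q0 h=20  …______[_]______…
[1] q1 h=19  …______[_]X_____…
[2] q1 h=20  …______[X]______…
[3] q0 h=21  …______[_]______…
[4] q1 h=20  …______[_]X_____…
[5] q1 h=21  …______[X]______…
[6] q0 h=22  …______[_]______…
[7] q1 h=21  …______[_]X_____…
[8] q1 h=22  …______[X]______…
[9] q0 h=23  …______[_]______…
[10] q1 h=22  …______[_]X_____…
[11] q1 h=23  …______[X]______…
[12] q0 h=24  …______[_]______…
[13] q1 h=23  …______[_]X_____…
[14] q1 h=24  …______[X]______…
[15] q0 h=25  …______[_]______…
[16] q1 h=24  …______[_]X_____…

0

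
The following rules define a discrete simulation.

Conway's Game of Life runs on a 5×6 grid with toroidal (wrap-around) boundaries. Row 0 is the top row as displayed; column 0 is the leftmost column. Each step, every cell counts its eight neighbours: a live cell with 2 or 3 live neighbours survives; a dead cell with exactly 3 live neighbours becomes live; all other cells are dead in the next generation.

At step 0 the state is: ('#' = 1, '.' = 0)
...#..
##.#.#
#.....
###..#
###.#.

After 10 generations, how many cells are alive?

2

0) ...#..
##.#.#
#.....
###..#
###.#.
1) ...#..
###.##
....#.
..##..
....#.
2) ####..
###.##
#...#.
...##.
..#.#.
3) ......
....#.
#.#...
....#.
....##
4) ....##
......
...#.#
...##.
....##
5) ....##
.....#
...#..
...#..
......
6) ....##
.....#
....#.
......
....#.
7) ....##
.....#
......
......
....##
8) #.....
....##
......
......
....##
9) #.....
.....#
......
......
.....#
10) #....#
......
......
......
......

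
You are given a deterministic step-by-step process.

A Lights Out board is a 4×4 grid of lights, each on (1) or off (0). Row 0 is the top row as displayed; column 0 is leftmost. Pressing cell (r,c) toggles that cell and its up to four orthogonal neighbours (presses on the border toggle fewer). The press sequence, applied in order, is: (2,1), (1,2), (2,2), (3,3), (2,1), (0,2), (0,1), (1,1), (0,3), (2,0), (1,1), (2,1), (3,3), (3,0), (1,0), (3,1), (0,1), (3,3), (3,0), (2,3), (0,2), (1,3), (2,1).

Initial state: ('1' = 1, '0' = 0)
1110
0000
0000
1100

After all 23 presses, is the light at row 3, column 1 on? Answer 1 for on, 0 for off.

0

k=0  1110
0000
0000
1100
k=1  1110
0100
1110
1000
k=2  1100
0011
1100
1000
k=3  1100
0001
1011
1010
k=4  1100
0001
1010
1001
k=5  1100
0101
0100
1101
k=6  1011
0111
0100
1101
k=7  0101
0011
0100
1101
k=8  0001
1101
0000
1101
k=9  0010
1100
0000
1101
k=10  0010
0100
1100
0101
k=11  0110
1010
1000
0101
k=12  0110
1110
0110
0001
k=13  0110
1110
0111
0010
k=14  0110
1110
1111
1110
k=15  1110
0010
0111
1110
k=16  1110
0010
0011
0000
k=17  0000
0110
0011
0000
k=18  0000
0110
0010
0011
k=19  0000
0110
1010
1111
k=20  0000
0111
1001
1110
k=21  0111
0101
1001
1110
k=22  0110
0110
1000
1110
k=23  0110
0010
0110
1010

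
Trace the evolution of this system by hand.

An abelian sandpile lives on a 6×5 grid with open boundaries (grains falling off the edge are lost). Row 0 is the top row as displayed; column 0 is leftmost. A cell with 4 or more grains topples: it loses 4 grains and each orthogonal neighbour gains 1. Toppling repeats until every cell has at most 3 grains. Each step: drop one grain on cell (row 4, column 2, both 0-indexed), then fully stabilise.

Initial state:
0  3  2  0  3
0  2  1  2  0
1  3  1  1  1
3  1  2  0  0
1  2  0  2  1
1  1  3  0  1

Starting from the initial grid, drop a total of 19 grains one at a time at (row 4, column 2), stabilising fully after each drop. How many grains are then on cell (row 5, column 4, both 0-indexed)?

2

step 0: 0  3  2  0  3
0  2  1  2  0
1  3  1  1  1
3  1  2  0  0
1  2  0  2  1
1  1  3  0  1
step 1: 0  3  2  0  3
0  2  1  2  0
1  3  1  1  1
3  1  2  0  0
1  2  1  2  1
1  1  3  0  1
step 2: 0  3  2  0  3
0  2  1  2  0
1  3  1  1  1
3  1  2  0  0
1  2  2  2  1
1  1  3  0  1
step 3: 0  3  2  0  3
0  2  1  2  0
1  3  1  1  1
3  1  2  0  0
1  2  3  2  1
1  1  3  0  1
step 4: 0  3  2  0  3
0  2  1  2  0
1  3  1  1  1
3  1  3  0  0
1  3  1  3  1
1  2  0  1  1
step 5: 0  3  2  0  3
0  2  1  2  0
1  3  1  1  1
3  1  3  0  0
1  3  2  3  1
1  2  0  1  1
step 6: 0  3  2  0  3
0  2  1  2  0
1  3  1  1  1
3  1  3  0  0
1  3  3  3  1
1  2  0  1  1
step 7: 0  3  2  0  3
0  2  1  2  0
1  3  2  1  1
3  3  0  2  0
2  0  3  0  2
1  3  1  2  1
step 8: 0  3  2  0  3
0  2  1  2  0
1  3  2  1  1
3  3  1  2  0
2  1  0  1  2
1  3  2  2  1
step 9: 0  3  2  0  3
0  2  1  2  0
1  3  2  1  1
3  3  1  2  0
2  1  1  1  2
1  3  2  2  1
step 10: 0  3  2  0  3
0  2  1  2  0
1  3  2  1  1
3  3  1  2  0
2  1  2  1  2
1  3  2  2  1
step 11: 0  3  2  0  3
0  2  1  2  0
1  3  2  1  1
3  3  1  2  0
2  1  3  1  2
1  3  2  2  1
step 12: 0  3  2  0  3
0  2  1  2  0
1  3  2  1  1
3  3  2  2  0
2  2  0  2  2
1  3  3  2  1
step 13: 0  3  2  0  3
0  2  1  2  0
1  3  2  1  1
3  3  2  2  0
2  2  1  2  2
1  3  3  2  1
step 14: 0  3  2  0  3
0  2  1  2  0
1  3  2  1  1
3  3  2  2  0
2  2  2  2  2
1  3  3  2  1
step 15: 0  3  2  0  3
0  2  1  2  0
1  3  2  1  1
3  3  2  2  0
2  2  3  2  2
1  3  3  2  1
step 16: 0  3  2  0  3
0  3  2  2  0
3  1  0  2  1
1  3  1  3  0
0  2  3  3  2
3  1  1  3  1
step 17: 0  3  2  0  3
0  3  2  2  0
3  1  0  3  1
1  3  3  0  1
0  3  1  2  3
3  1  3  0  2
step 18: 0  3  2  0  3
0  3  2  2  0
3  1  0  3  1
1  3  3  0  1
0  3  2  2  3
3  1  3  0  2
step 19: 0  3  2  0  3
0  3  2  2  0
3  1  0  3  1
1  3  3  0  1
0  3  3  2  3
3  1  3  0  2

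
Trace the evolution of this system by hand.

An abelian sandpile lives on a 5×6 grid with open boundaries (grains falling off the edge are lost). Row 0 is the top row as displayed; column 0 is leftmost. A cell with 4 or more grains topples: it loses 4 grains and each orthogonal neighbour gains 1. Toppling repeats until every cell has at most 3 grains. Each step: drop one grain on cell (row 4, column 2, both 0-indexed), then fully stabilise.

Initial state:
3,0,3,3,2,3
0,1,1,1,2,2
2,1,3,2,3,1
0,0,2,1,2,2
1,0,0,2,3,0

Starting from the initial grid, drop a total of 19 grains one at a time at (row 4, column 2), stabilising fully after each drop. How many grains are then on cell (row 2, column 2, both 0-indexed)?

step 0: 3,0,3,3,2,3
0,1,1,1,2,2
2,1,3,2,3,1
0,0,2,1,2,2
1,0,0,2,3,0
step 1: 3,0,3,3,2,3
0,1,1,1,2,2
2,1,3,2,3,1
0,0,2,1,2,2
1,0,1,2,3,0
step 2: 3,0,3,3,2,3
0,1,1,1,2,2
2,1,3,2,3,1
0,0,2,1,2,2
1,0,2,2,3,0
step 3: 3,0,3,3,2,3
0,1,1,1,2,2
2,1,3,2,3,1
0,0,2,1,2,2
1,0,3,2,3,0
step 4: 3,0,3,3,2,3
0,1,1,1,2,2
2,1,3,2,3,1
0,0,3,1,2,2
1,1,0,3,3,0
step 5: 3,0,3,3,2,3
0,1,1,1,2,2
2,1,3,2,3,1
0,0,3,1,2,2
1,1,1,3,3,0
step 6: 3,0,3,3,2,3
0,1,1,1,2,2
2,1,3,2,3,1
0,0,3,1,2,2
1,1,2,3,3,0
step 7: 3,0,3,3,2,3
0,1,1,1,2,2
2,1,3,2,3,1
0,0,3,1,2,2
1,1,3,3,3,0
step 8: 3,0,3,3,2,3
0,1,2,1,2,2
2,2,0,3,3,1
0,1,1,3,3,2
1,2,2,1,0,1
step 9: 3,0,3,3,2,3
0,1,2,1,2,2
2,2,0,3,3,1
0,1,1,3,3,2
1,2,3,1,0,1
step 10: 3,0,3,3,2,3
0,1,2,1,2,2
2,2,0,3,3,1
0,1,2,3,3,2
1,3,0,2,0,1
step 11: 3,0,3,3,2,3
0,1,2,1,2,2
2,2,0,3,3,1
0,1,2,3,3,2
1,3,1,2,0,1
step 12: 3,0,3,3,2,3
0,1,2,1,2,2
2,2,0,3,3,1
0,1,2,3,3,2
1,3,2,2,0,1
step 13: 3,0,3,3,2,3
0,1,2,1,2,2
2,2,0,3,3,1
0,1,2,3,3,2
1,3,3,2,0,1
step 14: 3,0,3,3,2,3
0,1,2,1,2,2
2,2,0,3,3,1
0,2,3,3,3,2
2,0,1,3,0,1
step 15: 3,0,3,3,2,3
0,1,2,1,2,2
2,2,0,3,3,1
0,2,3,3,3,2
2,0,2,3,0,1
step 16: 3,0,3,3,2,3
0,1,2,1,2,2
2,2,0,3,3,1
0,2,3,3,3,2
2,0,3,3,0,1
step 17: 3,0,3,3,2,3
0,1,2,2,3,2
2,2,2,1,1,2
0,3,1,3,1,3
2,1,2,1,2,1
step 18: 3,0,3,3,2,3
0,1,2,2,3,2
2,2,2,1,1,2
0,3,1,3,1,3
2,1,3,1,2,1
step 19: 3,0,3,3,2,3
0,1,2,2,3,2
2,2,2,1,1,2
0,3,2,3,1,3
2,2,0,2,2,1

2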